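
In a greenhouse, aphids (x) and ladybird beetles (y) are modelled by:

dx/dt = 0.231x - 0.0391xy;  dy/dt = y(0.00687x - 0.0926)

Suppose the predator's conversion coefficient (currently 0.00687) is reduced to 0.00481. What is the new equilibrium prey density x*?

At the interior fixed point, setting dy/dt = 0 with y > 0 fixes x* = (predator death rate)/(xy coefficient) — independent of the other coefficients.
With the change, x* = 0.0926/0.00481 = 19.3; it rises from 13.5.

x* ≈ 19.3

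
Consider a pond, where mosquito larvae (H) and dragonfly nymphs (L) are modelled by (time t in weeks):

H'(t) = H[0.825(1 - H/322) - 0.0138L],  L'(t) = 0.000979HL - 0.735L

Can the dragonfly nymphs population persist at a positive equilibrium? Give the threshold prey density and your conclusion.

The predator equation gives dL/dt > 0 only when H > 0.735/0.000979 = 751.
Without the predator, H → K = 322. Since 322 < 751, the predator cannot invade.

Threshold H = 751; K < 751, so no, the predator goes extinct.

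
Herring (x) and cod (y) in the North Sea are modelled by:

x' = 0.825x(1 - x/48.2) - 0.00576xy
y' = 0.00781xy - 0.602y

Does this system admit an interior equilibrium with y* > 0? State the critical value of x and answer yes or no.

The predator equation gives dy/dt > 0 only when x > 0.602/0.00781 = 77.1.
Without the predator, x → K = 48.2. Since 48.2 < 77.1, the predator cannot invade.

Threshold x = 77.1; K < 77.1, so no, the predator goes extinct.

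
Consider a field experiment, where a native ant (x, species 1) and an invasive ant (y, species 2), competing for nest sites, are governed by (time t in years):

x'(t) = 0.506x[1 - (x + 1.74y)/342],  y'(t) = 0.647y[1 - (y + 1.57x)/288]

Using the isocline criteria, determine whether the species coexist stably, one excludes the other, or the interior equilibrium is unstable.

unstable coexistence (outcome depends on initial conditions)

Compare the nullcline intercepts: K1/α12 = 342/1.74 = 197 < K2 = 288; K2/α21 = 288/1.57 = 183 < K1 = 342.
Since both are reversed, neither can invade when rare; the interior point is a saddle.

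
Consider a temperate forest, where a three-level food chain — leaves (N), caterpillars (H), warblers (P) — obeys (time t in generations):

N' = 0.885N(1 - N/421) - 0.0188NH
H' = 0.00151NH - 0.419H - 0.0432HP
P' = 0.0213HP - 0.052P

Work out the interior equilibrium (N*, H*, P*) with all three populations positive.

N* ≈ 399, H* ≈ 2.44, P* ≈ 4.25

From dP/dt = 0: 0.0213H* = 0.052, so H* = 2.44.
From dN/dt = 0: 0.885(1 - N*/421) = 0.0188·2.44, giving N* = 421·(1 - 0.0519) = 399.
From dH/dt = 0: 0.00151·399 - 0.419 = 0.0432P*, so P* = 0.184/0.0432 = 4.25.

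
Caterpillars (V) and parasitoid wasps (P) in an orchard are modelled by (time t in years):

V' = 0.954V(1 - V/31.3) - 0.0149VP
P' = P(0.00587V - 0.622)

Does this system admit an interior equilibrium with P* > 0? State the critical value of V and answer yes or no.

Threshold V = 106; K < 106, so no, the predator goes extinct.

The predator equation gives dP/dt > 0 only when V > 0.622/0.00587 = 106.
Without the predator, V → K = 31.3. Since 31.3 < 106, the predator cannot invade.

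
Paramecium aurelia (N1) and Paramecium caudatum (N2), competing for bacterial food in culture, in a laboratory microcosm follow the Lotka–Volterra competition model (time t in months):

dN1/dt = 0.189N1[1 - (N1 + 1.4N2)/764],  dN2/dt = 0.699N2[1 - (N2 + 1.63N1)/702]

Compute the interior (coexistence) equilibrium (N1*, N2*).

N1* ≈ 171, N2* ≈ 424

Setting both brackets to zero gives the nullclines N1 + 1.4N2 = 764 and 1.63N1 + N2 = 702.
Substituting N2 = 702 - 1.63N1 into the first: N1(1 - 1.4·1.63) = 764 - 1.4·702.
So N1* = -219/-1.28 = 171, and then N2* = 702 - 1.63·171 = 424.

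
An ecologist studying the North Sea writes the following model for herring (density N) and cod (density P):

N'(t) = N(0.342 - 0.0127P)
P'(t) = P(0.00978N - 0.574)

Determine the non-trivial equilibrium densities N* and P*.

Set dP/dt = 0 with P > 0: 0.00978N - 0.574 = 0, so N* = 0.574/0.00978 = 58.7.
Set dN/dt = 0 with N > 0: 0.342 - 0.0127P = 0, so P* = 0.342/0.0127 = 26.9.

N* ≈ 58.7, P* ≈ 26.9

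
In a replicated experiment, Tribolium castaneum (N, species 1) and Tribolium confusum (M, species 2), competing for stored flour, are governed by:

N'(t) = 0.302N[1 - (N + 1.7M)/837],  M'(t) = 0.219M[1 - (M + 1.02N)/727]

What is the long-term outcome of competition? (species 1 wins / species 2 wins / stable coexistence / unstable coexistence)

Compare the nullcline intercepts: K1/α12 = 837/1.7 = 492 < K2 = 727; K2/α21 = 727/1.02 = 713 < K1 = 837.
Since both are reversed, neither can invade when rare; the interior point is a saddle.

unstable coexistence (outcome depends on initial conditions)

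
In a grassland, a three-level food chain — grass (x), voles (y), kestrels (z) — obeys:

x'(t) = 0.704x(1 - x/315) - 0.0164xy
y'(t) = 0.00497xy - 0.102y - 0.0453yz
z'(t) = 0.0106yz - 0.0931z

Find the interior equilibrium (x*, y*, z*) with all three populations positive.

From dz/dt = 0: 0.0106y* = 0.0931, so y* = 8.78.
From dx/dt = 0: 0.704(1 - x*/315) = 0.0164·8.78, giving x* = 315·(1 - 0.205) = 251.
From dy/dt = 0: 0.00497·251 - 0.102 = 0.0453z*, so z* = 1.14/0.0453 = 25.2.

x* ≈ 251, y* ≈ 8.78, z* ≈ 25.2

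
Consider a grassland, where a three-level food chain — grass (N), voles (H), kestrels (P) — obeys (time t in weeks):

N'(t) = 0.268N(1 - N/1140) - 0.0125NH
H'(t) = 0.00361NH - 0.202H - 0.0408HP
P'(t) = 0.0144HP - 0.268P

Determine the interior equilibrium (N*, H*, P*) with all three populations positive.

From dP/dt = 0: 0.0144H* = 0.268, so H* = 18.6.
From dN/dt = 0: 0.268(1 - N*/1140) = 0.0125·18.6, giving N* = 1140·(1 - 0.868) = 150.
From dH/dt = 0: 0.00361·150 - 0.202 = 0.0408P*, so P* = 0.341/0.0408 = 8.36.

N* ≈ 150, H* ≈ 18.6, P* ≈ 8.36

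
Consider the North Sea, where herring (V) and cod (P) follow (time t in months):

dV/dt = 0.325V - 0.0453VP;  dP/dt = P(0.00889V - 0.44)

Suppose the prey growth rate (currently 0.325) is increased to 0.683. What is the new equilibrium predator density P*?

At the interior fixed point, setting dV/dt = 0 with V > 0 fixes P* = (prey growth rate)/(VP coefficient) — independent of the other coefficients.
With the change, P* = 0.683/0.0453 = 15.1; it rises from 7.17.

P* ≈ 15.1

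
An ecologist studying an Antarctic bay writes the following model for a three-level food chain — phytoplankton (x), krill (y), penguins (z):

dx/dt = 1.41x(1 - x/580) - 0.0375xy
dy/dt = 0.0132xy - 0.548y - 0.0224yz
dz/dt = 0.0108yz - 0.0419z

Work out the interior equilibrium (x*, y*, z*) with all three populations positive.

From dz/dt = 0: 0.0108y* = 0.0419, so y* = 3.88.
From dx/dt = 0: 1.41(1 - x*/580) = 0.0375·3.88, giving x* = 580·(1 - 0.103) = 520.
From dy/dt = 0: 0.0132·520 - 0.548 = 0.0224z*, so z* = 6.32/0.0224 = 282.

x* ≈ 520, y* ≈ 3.88, z* ≈ 282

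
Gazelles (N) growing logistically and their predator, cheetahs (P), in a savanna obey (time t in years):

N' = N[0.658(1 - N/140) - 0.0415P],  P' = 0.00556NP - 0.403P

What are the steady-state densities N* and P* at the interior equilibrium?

N* ≈ 72.5, P* ≈ 7.65

From dP/dt = 0 with P > 0: 0.00556N* = 0.403, so N* = 72.5.
Substitute into dN/dt = 0: 0.658(1 - 72.5/140) = 0.0415P*.
The bracket is 0.482, giving P* = 0.317/0.0415 = 7.65.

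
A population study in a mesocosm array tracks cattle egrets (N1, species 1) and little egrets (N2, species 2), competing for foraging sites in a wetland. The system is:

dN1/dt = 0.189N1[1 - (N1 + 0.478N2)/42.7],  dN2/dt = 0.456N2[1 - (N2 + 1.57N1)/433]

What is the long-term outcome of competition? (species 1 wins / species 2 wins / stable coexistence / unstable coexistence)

Compare the nullcline intercepts: K1/α12 = 42.7/0.478 = 89.3 < K2 = 433; K2/α21 = 433/1.57 = 276 > K1 = 42.7.
Since the inequalities point opposite ways, species 2 can invade but species 1 cannot.

species 2 excludes species 1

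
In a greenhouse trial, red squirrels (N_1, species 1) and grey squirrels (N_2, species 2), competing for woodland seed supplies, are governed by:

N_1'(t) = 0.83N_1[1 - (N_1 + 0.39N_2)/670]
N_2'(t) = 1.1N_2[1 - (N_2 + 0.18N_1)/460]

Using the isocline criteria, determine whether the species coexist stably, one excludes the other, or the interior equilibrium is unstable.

Compare the nullcline intercepts: K1/α12 = 670/0.39 = 1720 > K2 = 460; K2/α21 = 460/0.18 = 2560 > K1 = 670.
Since both inequalities hold, each species can invade when rare, so the interior equilibrium is stable.

stable coexistence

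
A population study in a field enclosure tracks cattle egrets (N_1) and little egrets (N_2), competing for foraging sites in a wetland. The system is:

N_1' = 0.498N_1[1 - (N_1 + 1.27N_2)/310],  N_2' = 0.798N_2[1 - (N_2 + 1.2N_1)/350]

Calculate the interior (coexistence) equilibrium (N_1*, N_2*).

N_1* ≈ 257, N_2* ≈ 42

Setting both brackets to zero gives the nullclines N_1 + 1.27N_2 = 310 and 1.2N_1 + N_2 = 350.
Substituting N_2 = 350 - 1.2N_1 into the first: N_1(1 - 1.27·1.2) = 310 - 1.27·350.
So N_1* = -134/-0.524 = 257, and then N_2* = 350 - 1.2·257 = 42.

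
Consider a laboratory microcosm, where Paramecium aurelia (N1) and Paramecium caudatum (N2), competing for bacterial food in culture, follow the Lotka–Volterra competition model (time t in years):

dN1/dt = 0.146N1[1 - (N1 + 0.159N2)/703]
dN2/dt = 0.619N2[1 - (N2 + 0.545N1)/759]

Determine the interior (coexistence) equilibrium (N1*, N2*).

Setting both brackets to zero gives the nullclines N1 + 0.159N2 = 703 and 0.545N1 + N2 = 759.
Substituting N2 = 759 - 0.545N1 into the first: N1(1 - 0.159·0.545) = 703 - 0.159·759.
So N1* = 582/0.913 = 638, and then N2* = 759 - 0.545·638 = 412.

N1* ≈ 638, N2* ≈ 412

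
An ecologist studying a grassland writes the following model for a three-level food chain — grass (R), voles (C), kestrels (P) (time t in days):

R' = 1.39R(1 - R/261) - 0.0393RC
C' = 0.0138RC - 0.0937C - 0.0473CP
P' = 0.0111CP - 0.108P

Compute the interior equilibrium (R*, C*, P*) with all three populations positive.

From dP/dt = 0: 0.0111C* = 0.108, so C* = 9.73.
From dR/dt = 0: 1.39(1 - R*/261) = 0.0393·9.73, giving R* = 261·(1 - 0.275) = 189.
From dC/dt = 0: 0.0138·189 - 0.0937 = 0.0473P*, so P* = 2.52/0.0473 = 53.2.

R* ≈ 189, C* ≈ 9.73, P* ≈ 53.2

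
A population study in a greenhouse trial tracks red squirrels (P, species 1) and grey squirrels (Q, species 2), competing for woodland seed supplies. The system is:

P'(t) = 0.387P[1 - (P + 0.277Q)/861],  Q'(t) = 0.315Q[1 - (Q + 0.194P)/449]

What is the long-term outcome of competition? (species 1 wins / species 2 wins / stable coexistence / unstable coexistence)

stable coexistence

Compare the nullcline intercepts: K1/α12 = 861/0.277 = 3110 > K2 = 449; K2/α21 = 449/0.194 = 2310 > K1 = 861.
Since both inequalities hold, each species can invade when rare, so the interior equilibrium is stable.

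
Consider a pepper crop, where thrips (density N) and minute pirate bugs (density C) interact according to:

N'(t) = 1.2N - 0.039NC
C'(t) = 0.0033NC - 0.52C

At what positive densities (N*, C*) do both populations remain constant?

N* ≈ 158, C* ≈ 30.8

Set dC/dt = 0 with C > 0: 0.0033N - 0.52 = 0, so N* = 0.52/0.0033 = 158.
Set dN/dt = 0 with N > 0: 1.2 - 0.039C = 0, so C* = 1.2/0.039 = 30.8.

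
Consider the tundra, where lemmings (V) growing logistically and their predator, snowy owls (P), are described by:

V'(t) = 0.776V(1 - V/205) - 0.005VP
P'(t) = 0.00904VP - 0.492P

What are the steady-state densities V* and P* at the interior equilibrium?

From dP/dt = 0 with P > 0: 0.00904V* = 0.492, so V* = 54.4.
Substitute into dV/dt = 0: 0.776(1 - 54.4/205) = 0.005P*.
The bracket is 0.735, giving P* = 0.57/0.005 = 114.

V* ≈ 54.4, P* ≈ 114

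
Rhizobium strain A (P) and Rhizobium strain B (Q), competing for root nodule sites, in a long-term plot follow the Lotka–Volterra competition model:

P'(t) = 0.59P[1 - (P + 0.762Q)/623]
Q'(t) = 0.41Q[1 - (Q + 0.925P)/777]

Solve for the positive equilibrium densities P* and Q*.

P* ≈ 105, Q* ≈ 680

Setting both brackets to zero gives the nullclines P + 0.762Q = 623 and 0.925P + Q = 777.
Substituting Q = 777 - 0.925P into the first: P(1 - 0.762·0.925) = 623 - 0.762·777.
So P* = 30.9/0.295 = 105, and then Q* = 777 - 0.925·105 = 680.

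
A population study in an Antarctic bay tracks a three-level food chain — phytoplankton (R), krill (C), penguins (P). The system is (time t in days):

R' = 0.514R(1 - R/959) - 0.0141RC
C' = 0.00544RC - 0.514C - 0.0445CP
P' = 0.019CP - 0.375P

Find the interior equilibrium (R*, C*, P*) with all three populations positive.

R* ≈ 440, C* ≈ 19.7, P* ≈ 42.2

From dP/dt = 0: 0.019C* = 0.375, so C* = 19.7.
From dR/dt = 0: 0.514(1 - R*/959) = 0.0141·19.7, giving R* = 959·(1 - 0.541) = 440.
From dC/dt = 0: 0.00544·440 - 0.514 = 0.0445P*, so P* = 1.88/0.0445 = 42.2.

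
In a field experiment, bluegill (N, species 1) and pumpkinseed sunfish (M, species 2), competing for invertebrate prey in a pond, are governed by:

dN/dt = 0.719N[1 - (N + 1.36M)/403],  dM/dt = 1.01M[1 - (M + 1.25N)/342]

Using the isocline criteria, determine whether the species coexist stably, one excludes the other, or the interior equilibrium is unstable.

Compare the nullcline intercepts: K1/α12 = 403/1.36 = 296 < K2 = 342; K2/α21 = 342/1.25 = 274 < K1 = 403.
Since both are reversed, neither can invade when rare; the interior point is a saddle.

unstable coexistence (outcome depends on initial conditions)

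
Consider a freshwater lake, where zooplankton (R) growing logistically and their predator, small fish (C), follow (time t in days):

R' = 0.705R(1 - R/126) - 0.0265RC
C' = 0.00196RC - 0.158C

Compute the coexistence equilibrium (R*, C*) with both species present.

R* ≈ 80.6, C* ≈ 9.58

From dC/dt = 0 with C > 0: 0.00196R* = 0.158, so R* = 80.6.
Substitute into dR/dt = 0: 0.705(1 - 80.6/126) = 0.0265C*.
The bracket is 0.36, giving C* = 0.254/0.0265 = 9.58.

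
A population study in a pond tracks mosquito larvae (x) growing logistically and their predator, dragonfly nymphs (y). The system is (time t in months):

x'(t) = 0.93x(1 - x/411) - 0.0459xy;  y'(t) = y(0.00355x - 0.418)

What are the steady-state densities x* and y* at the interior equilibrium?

x* ≈ 118, y* ≈ 14.5

From dy/dt = 0 with y > 0: 0.00355x* = 0.418, so x* = 118.
Substitute into dx/dt = 0: 0.93(1 - 118/411) = 0.0459y*.
The bracket is 0.714, giving y* = 0.664/0.0459 = 14.5.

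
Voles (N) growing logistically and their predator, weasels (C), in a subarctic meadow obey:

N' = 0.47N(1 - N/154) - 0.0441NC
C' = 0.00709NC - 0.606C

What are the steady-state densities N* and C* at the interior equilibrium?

From dC/dt = 0 with C > 0: 0.00709N* = 0.606, so N* = 85.5.
Substitute into dN/dt = 0: 0.47(1 - 85.5/154) = 0.0441C*.
The bracket is 0.445, giving C* = 0.209/0.0441 = 4.74.

N* ≈ 85.5, C* ≈ 4.74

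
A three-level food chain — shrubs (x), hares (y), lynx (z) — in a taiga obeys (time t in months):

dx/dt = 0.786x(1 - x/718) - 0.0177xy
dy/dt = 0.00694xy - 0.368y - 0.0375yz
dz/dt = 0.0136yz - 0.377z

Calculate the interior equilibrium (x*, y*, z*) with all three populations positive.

From dz/dt = 0: 0.0136y* = 0.377, so y* = 27.7.
From dx/dt = 0: 0.786(1 - x*/718) = 0.0177·27.7, giving x* = 718·(1 - 0.624) = 270.
From dy/dt = 0: 0.00694·270 - 0.368 = 0.0375z*, so z* = 1.5/0.0375 = 40.1.

x* ≈ 270, y* ≈ 27.7, z* ≈ 40.1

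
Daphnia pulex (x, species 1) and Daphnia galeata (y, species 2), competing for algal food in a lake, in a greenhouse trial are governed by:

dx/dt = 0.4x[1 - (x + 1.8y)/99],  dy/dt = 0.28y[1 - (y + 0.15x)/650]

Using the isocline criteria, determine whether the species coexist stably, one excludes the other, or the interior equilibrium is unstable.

Compare the nullcline intercepts: K1/α12 = 99/1.8 = 55 < K2 = 650; K2/α21 = 650/0.15 = 4330 > K1 = 99.
Since the inequalities point opposite ways, species 2 can invade but species 1 cannot.

species 2 excludes species 1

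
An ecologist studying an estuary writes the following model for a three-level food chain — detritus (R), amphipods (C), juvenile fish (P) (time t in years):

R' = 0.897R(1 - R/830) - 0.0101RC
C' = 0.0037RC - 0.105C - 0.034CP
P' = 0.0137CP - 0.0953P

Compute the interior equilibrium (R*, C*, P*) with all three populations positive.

R* ≈ 765, C* ≈ 6.96, P* ≈ 80.2

From dP/dt = 0: 0.0137C* = 0.0953, so C* = 6.96.
From dR/dt = 0: 0.897(1 - R*/830) = 0.0101·6.96, giving R* = 830·(1 - 0.0783) = 765.
From dC/dt = 0: 0.0037·765 - 0.105 = 0.034P*, so P* = 2.73/0.034 = 80.2.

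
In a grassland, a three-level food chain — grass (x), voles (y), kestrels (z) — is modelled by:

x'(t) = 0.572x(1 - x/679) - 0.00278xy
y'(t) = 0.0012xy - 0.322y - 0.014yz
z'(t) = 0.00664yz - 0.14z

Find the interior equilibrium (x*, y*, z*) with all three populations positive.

From dz/dt = 0: 0.00664y* = 0.14, so y* = 21.1.
From dx/dt = 0: 0.572(1 - x*/679) = 0.00278·21.1, giving x* = 679·(1 - 0.102) = 609.
From dy/dt = 0: 0.0012·609 - 0.322 = 0.014z*, so z* = 0.409/0.014 = 29.2.

x* ≈ 609, y* ≈ 21.1, z* ≈ 29.2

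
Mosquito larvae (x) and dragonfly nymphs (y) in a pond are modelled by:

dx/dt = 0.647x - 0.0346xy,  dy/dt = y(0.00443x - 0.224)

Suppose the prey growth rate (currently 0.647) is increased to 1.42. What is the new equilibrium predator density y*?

y* ≈ 41

At the interior fixed point, setting dx/dt = 0 with x > 0 fixes y* = (prey growth rate)/(xy coefficient) — independent of the other coefficients.
With the change, y* = 1.42/0.0346 = 41; it rises from 18.7.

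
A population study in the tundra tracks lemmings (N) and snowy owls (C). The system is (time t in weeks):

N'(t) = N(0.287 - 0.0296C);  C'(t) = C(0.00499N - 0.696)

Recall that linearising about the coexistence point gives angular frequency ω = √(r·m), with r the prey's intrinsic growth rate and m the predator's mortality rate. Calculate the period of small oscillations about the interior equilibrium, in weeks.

T ≈ 14.1 weeks

Here r = 0.287 and m = 0.696, so r·m = 0.2.
ω = √0.2 = 0.447 per week, hence T = 2π/ω ≈ 14.1 weeks.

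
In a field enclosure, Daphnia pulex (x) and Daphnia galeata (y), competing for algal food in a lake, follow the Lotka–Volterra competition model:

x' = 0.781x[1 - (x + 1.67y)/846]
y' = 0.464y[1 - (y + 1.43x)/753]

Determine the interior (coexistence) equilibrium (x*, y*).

Setting both brackets to zero gives the nullclines x + 1.67y = 846 and 1.43x + y = 753.
Substituting y = 753 - 1.43x into the first: x(1 - 1.67·1.43) = 846 - 1.67·753.
So x* = -412/-1.39 = 296, and then y* = 753 - 1.43·296 = 329.

x* ≈ 296, y* ≈ 329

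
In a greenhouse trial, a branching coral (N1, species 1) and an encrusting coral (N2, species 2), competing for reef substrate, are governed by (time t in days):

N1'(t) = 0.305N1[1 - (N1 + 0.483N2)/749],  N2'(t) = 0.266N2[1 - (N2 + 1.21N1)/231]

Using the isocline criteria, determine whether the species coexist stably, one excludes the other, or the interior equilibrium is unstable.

Compare the nullcline intercepts: K1/α12 = 749/0.483 = 1550 > K2 = 231; K2/α21 = 231/1.21 = 191 < K1 = 749.
Since the inequalities point opposite ways, species 1 can invade but species 2 cannot.

species 1 excludes species 2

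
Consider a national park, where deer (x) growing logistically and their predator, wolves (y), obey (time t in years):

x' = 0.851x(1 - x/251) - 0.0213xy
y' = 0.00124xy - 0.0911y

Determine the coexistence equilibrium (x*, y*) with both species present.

From dy/dt = 0 with y > 0: 0.00124x* = 0.0911, so x* = 73.5.
Substitute into dx/dt = 0: 0.851(1 - 73.5/251) = 0.0213y*.
The bracket is 0.707, giving y* = 0.602/0.0213 = 28.3.

x* ≈ 73.5, y* ≈ 28.3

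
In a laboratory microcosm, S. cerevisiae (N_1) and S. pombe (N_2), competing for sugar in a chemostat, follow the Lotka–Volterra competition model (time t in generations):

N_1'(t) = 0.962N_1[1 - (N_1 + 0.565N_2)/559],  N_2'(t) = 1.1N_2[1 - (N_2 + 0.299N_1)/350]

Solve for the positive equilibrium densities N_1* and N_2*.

N_1* ≈ 435, N_2* ≈ 220

Setting both brackets to zero gives the nullclines N_1 + 0.565N_2 = 559 and 0.299N_1 + N_2 = 350.
Substituting N_2 = 350 - 0.299N_1 into the first: N_1(1 - 0.565·0.299) = 559 - 0.565·350.
So N_1* = 361/0.831 = 435, and then N_2* = 350 - 0.299·435 = 220.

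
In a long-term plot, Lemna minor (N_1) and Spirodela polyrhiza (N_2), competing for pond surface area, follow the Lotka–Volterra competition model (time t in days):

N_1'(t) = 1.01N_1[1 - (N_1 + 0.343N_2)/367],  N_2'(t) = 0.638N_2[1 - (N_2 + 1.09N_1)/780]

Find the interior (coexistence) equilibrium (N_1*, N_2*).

N_1* ≈ 159, N_2* ≈ 607

Setting both brackets to zero gives the nullclines N_1 + 0.343N_2 = 367 and 1.09N_1 + N_2 = 780.
Substituting N_2 = 780 - 1.09N_1 into the first: N_1(1 - 0.343·1.09) = 367 - 0.343·780.
So N_1* = 99.5/0.626 = 159, and then N_2* = 780 - 1.09·159 = 607.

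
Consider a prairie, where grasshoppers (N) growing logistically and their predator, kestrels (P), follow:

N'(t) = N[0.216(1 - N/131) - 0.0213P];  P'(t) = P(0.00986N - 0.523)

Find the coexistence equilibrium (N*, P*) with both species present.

N* ≈ 53, P* ≈ 6.03

From dP/dt = 0 with P > 0: 0.00986N* = 0.523, so N* = 53.
Substitute into dN/dt = 0: 0.216(1 - 53/131) = 0.0213P*.
The bracket is 0.595, giving P* = 0.129/0.0213 = 6.03.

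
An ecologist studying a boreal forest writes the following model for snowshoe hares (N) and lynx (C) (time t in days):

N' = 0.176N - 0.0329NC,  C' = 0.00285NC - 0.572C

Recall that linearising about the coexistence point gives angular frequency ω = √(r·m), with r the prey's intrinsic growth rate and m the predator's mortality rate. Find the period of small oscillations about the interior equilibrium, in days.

T ≈ 19.8 days

Here r = 0.176 and m = 0.572, so r·m = 0.101.
ω = √0.101 = 0.317 per day, hence T = 2π/ω ≈ 19.8 days.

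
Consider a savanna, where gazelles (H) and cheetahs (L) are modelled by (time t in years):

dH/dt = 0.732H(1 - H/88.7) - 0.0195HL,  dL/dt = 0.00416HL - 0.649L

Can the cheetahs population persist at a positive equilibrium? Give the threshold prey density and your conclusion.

The predator equation gives dL/dt > 0 only when H > 0.649/0.00416 = 156.
Without the predator, H → K = 88.7. Since 88.7 < 156, the predator cannot invade.

Threshold H = 156; K < 156, so no, the predator goes extinct.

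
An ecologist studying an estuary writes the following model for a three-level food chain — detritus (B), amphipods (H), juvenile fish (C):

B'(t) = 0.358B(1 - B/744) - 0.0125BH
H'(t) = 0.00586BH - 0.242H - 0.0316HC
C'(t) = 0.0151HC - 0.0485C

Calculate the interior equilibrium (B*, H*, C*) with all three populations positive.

B* ≈ 661, H* ≈ 3.21, C* ≈ 115

From dC/dt = 0: 0.0151H* = 0.0485, so H* = 3.21.
From dB/dt = 0: 0.358(1 - B*/744) = 0.0125·3.21, giving B* = 744·(1 - 0.112) = 661.
From dH/dt = 0: 0.00586·661 - 0.242 = 0.0316C*, so C* = 3.63/0.0316 = 115.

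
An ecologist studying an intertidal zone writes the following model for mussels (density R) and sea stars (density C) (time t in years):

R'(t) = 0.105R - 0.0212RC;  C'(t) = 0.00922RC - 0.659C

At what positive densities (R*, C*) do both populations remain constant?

Set dC/dt = 0 with C > 0: 0.00922R - 0.659 = 0, so R* = 0.659/0.00922 = 71.5.
Set dR/dt = 0 with R > 0: 0.105 - 0.0212C = 0, so C* = 0.105/0.0212 = 4.95.

R* ≈ 71.5, C* ≈ 4.95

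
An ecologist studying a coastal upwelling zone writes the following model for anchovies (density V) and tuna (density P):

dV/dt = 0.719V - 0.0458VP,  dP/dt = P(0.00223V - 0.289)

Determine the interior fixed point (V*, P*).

Set dP/dt = 0 with P > 0: 0.00223V - 0.289 = 0, so V* = 0.289/0.00223 = 130.
Set dV/dt = 0 with V > 0: 0.719 - 0.0458P = 0, so P* = 0.719/0.0458 = 15.7.

V* ≈ 130, P* ≈ 15.7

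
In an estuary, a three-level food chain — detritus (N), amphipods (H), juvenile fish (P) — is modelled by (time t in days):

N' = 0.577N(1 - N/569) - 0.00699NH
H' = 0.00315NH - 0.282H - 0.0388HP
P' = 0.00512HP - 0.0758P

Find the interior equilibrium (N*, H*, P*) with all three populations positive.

From dP/dt = 0: 0.00512H* = 0.0758, so H* = 14.8.
From dN/dt = 0: 0.577(1 - N*/569) = 0.00699·14.8, giving N* = 569·(1 - 0.179) = 467.
From dH/dt = 0: 0.00315·467 - 0.282 = 0.0388P*, so P* = 1.19/0.0388 = 30.6.

N* ≈ 467, H* ≈ 14.8, P* ≈ 30.6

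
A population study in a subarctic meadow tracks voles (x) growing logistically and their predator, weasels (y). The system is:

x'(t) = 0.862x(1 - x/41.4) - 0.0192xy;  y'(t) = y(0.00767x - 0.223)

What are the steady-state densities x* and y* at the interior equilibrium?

x* ≈ 29.1, y* ≈ 13.4

From dy/dt = 0 with y > 0: 0.00767x* = 0.223, so x* = 29.1.
Substitute into dx/dt = 0: 0.862(1 - 29.1/41.4) = 0.0192y*.
The bracket is 0.298, giving y* = 0.257/0.0192 = 13.4.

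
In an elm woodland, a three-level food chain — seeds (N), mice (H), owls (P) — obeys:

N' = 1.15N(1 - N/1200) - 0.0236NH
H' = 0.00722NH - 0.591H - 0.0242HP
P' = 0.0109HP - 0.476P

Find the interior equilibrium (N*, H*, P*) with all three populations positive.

From dP/dt = 0: 0.0109H* = 0.476, so H* = 43.7.
From dN/dt = 0: 1.15(1 - N*/1200) = 0.0236·43.7, giving N* = 1200·(1 - 0.896) = 125.
From dH/dt = 0: 0.00722·125 - 0.591 = 0.0242P*, so P* = 0.309/0.0242 = 12.7.

N* ≈ 125, H* ≈ 43.7, P* ≈ 12.7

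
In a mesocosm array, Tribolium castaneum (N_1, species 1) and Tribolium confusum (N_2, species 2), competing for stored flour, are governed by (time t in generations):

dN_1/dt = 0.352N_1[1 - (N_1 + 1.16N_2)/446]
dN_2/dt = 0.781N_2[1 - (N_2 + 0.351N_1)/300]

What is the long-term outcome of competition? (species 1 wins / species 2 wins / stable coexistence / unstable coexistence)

stable coexistence

Compare the nullcline intercepts: K1/α12 = 446/1.16 = 384 > K2 = 300; K2/α21 = 300/0.351 = 855 > K1 = 446.
Since both inequalities hold, each species can invade when rare, so the interior equilibrium is stable.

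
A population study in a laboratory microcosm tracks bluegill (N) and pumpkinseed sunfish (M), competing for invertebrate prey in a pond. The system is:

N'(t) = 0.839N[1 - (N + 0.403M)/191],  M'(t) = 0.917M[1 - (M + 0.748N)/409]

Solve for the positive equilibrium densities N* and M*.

N* ≈ 37.5, M* ≈ 381

Setting both brackets to zero gives the nullclines N + 0.403M = 191 and 0.748N + M = 409.
Substituting M = 409 - 0.748N into the first: N(1 - 0.403·0.748) = 191 - 0.403·409.
So N* = 26.2/0.699 = 37.5, and then M* = 409 - 0.748·37.5 = 381.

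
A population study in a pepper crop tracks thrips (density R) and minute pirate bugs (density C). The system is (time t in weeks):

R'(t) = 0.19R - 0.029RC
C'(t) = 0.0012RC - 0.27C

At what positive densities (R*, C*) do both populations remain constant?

R* ≈ 225, C* ≈ 6.55

Set dC/dt = 0 with C > 0: 0.0012R - 0.27 = 0, so R* = 0.27/0.0012 = 225.
Set dR/dt = 0 with R > 0: 0.19 - 0.029C = 0, so C* = 0.19/0.029 = 6.55.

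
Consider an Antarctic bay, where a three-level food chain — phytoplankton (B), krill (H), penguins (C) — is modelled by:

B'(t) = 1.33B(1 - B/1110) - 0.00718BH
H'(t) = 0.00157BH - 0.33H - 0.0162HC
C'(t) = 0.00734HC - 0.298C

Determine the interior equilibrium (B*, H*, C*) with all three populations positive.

From dC/dt = 0: 0.00734H* = 0.298, so H* = 40.6.
From dB/dt = 0: 1.33(1 - B*/1110) = 0.00718·40.6, giving B* = 1110·(1 - 0.219) = 867.
From dH/dt = 0: 0.00157·867 - 0.33 = 0.0162C*, so C* = 1.03/0.0162 = 63.6.

B* ≈ 867, H* ≈ 40.6, C* ≈ 63.6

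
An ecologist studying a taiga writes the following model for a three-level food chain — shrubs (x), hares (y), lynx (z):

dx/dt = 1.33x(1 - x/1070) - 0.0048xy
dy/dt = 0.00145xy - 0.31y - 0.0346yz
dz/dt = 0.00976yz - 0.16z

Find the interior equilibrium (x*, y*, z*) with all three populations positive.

x* ≈ 1010, y* ≈ 16.4, z* ≈ 33.2

From dz/dt = 0: 0.00976y* = 0.16, so y* = 16.4.
From dx/dt = 0: 1.33(1 - x*/1070) = 0.0048·16.4, giving x* = 1070·(1 - 0.0592) = 1010.
From dy/dt = 0: 0.00145·1010 - 0.31 = 0.0346z*, so z* = 1.15/0.0346 = 33.2.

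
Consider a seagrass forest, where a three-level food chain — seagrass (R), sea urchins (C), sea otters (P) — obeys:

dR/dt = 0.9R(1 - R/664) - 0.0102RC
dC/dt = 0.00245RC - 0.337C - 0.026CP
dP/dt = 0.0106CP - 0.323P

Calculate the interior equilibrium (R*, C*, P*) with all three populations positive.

R* ≈ 435, C* ≈ 30.5, P* ≈ 28

From dP/dt = 0: 0.0106C* = 0.323, so C* = 30.5.
From dR/dt = 0: 0.9(1 - R*/664) = 0.0102·30.5, giving R* = 664·(1 - 0.345) = 435.
From dC/dt = 0: 0.00245·435 - 0.337 = 0.026P*, so P* = 0.728/0.026 = 28.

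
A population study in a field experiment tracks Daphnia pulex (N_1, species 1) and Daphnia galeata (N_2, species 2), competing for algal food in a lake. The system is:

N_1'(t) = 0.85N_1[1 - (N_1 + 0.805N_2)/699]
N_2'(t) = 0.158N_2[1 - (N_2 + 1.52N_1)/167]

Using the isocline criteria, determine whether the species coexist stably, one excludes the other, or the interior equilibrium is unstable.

Compare the nullcline intercepts: K1/α12 = 699/0.805 = 868 > K2 = 167; K2/α21 = 167/1.52 = 110 < K1 = 699.
Since the inequalities point opposite ways, species 1 can invade but species 2 cannot.

species 1 excludes species 2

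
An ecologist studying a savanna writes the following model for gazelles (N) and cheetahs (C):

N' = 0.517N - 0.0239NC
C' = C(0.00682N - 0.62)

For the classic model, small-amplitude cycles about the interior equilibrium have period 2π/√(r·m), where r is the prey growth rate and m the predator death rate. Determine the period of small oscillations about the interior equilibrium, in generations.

Here r = 0.517 and m = 0.62, so r·m = 0.321.
ω = √0.321 = 0.566 per generation, hence T = 2π/ω ≈ 11.1 generations.

T ≈ 11.1 generations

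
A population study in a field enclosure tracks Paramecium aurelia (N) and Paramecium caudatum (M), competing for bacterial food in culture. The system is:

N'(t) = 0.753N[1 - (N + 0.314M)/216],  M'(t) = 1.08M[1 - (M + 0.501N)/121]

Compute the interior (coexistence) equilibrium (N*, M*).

N* ≈ 211, M* ≈ 15.2

Setting both brackets to zero gives the nullclines N + 0.314M = 216 and 0.501N + M = 121.
Substituting M = 121 - 0.501N into the first: N(1 - 0.314·0.501) = 216 - 0.314·121.
So N* = 178/0.843 = 211, and then M* = 121 - 0.501·211 = 15.2.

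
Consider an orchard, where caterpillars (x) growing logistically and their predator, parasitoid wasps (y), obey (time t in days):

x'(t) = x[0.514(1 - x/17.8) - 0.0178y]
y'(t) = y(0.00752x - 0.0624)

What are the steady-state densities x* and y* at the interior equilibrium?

x* ≈ 8.3, y* ≈ 15.4

From dy/dt = 0 with y > 0: 0.00752x* = 0.0624, so x* = 8.3.
Substitute into dx/dt = 0: 0.514(1 - 8.3/17.8) = 0.0178y*.
The bracket is 0.534, giving y* = 0.274/0.0178 = 15.4.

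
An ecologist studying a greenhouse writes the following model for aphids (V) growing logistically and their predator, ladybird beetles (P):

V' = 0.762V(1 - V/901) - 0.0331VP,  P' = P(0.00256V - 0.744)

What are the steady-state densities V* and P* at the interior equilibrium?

From dP/dt = 0 with P > 0: 0.00256V* = 0.744, so V* = 291.
Substitute into dV/dt = 0: 0.762(1 - 291/901) = 0.0331P*.
The bracket is 0.677, giving P* = 0.516/0.0331 = 15.6.

V* ≈ 291, P* ≈ 15.6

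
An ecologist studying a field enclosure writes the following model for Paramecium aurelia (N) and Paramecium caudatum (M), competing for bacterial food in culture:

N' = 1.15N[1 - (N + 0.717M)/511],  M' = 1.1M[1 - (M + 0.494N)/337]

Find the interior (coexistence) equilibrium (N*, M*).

Setting both brackets to zero gives the nullclines N + 0.717M = 511 and 0.494N + M = 337.
Substituting M = 337 - 0.494N into the first: N(1 - 0.717·0.494) = 511 - 0.717·337.
So N* = 269/0.646 = 417, and then M* = 337 - 0.494·417 = 131.

N* ≈ 417, M* ≈ 131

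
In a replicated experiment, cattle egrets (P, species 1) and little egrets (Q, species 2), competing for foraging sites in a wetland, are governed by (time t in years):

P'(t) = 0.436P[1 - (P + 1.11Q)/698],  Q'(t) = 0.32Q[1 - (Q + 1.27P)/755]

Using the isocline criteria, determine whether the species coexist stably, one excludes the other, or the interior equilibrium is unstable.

Compare the nullcline intercepts: K1/α12 = 698/1.11 = 629 < K2 = 755; K2/α21 = 755/1.27 = 594 < K1 = 698.
Since both are reversed, neither can invade when rare; the interior point is a saddle.

unstable coexistence (outcome depends on initial conditions)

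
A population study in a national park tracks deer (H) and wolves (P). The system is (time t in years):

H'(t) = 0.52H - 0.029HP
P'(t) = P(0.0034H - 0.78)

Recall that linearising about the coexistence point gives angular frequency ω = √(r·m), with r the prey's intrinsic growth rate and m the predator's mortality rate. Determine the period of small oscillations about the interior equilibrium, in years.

Here r = 0.52 and m = 0.78, so r·m = 0.406.
ω = √0.406 = 0.637 per year, hence T = 2π/ω ≈ 9.87 years.

T ≈ 9.87 years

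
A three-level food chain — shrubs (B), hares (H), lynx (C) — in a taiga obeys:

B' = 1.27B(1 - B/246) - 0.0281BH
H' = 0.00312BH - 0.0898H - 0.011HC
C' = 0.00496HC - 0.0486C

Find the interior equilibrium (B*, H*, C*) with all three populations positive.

B* ≈ 193, H* ≈ 9.8, C* ≈ 46.5

From dC/dt = 0: 0.00496H* = 0.0486, so H* = 9.8.
From dB/dt = 0: 1.27(1 - B*/246) = 0.0281·9.8, giving B* = 246·(1 - 0.217) = 193.
From dH/dt = 0: 0.00312·193 - 0.0898 = 0.011C*, so C* = 0.511/0.011 = 46.5.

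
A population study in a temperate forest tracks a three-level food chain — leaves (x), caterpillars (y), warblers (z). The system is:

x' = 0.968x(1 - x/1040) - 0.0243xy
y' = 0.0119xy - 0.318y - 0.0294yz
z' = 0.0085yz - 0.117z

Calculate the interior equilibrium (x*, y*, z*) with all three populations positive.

x* ≈ 681, y* ≈ 13.8, z* ≈ 265

From dz/dt = 0: 0.0085y* = 0.117, so y* = 13.8.
From dx/dt = 0: 0.968(1 - x*/1040) = 0.0243·13.8, giving x* = 1040·(1 - 0.346) = 681.
From dy/dt = 0: 0.0119·681 - 0.318 = 0.0294z*, so z* = 7.78/0.0294 = 265.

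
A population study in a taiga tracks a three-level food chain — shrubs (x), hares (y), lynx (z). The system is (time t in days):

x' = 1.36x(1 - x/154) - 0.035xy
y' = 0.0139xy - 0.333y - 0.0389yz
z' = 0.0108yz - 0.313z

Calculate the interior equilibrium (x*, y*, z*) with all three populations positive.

From dz/dt = 0: 0.0108y* = 0.313, so y* = 29.
From dx/dt = 0: 1.36(1 - x*/154) = 0.035·29, giving x* = 154·(1 - 0.746) = 39.1.
From dy/dt = 0: 0.0139·39.1 - 0.333 = 0.0389z*, so z* = 0.211/0.0389 = 5.43.

x* ≈ 39.1, y* ≈ 29, z* ≈ 5.43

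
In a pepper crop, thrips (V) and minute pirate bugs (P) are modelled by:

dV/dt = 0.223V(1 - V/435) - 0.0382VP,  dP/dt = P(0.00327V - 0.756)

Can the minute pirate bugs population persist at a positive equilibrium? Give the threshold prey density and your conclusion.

The predator equation gives dP/dt > 0 only when V > 0.756/0.00327 = 231.
Without the predator, V → K = 435. Since 435 > 231, the predator can invade and persist.

Threshold V = 231; K > 231, so yes, the predator persists.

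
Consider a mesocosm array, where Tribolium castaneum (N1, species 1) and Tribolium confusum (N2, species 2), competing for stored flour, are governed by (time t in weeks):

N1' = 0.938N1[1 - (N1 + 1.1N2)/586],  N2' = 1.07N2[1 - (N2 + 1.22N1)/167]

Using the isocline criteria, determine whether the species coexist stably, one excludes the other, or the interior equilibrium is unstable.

species 1 excludes species 2

Compare the nullcline intercepts: K1/α12 = 586/1.1 = 533 > K2 = 167; K2/α21 = 167/1.22 = 137 < K1 = 586.
Since the inequalities point opposite ways, species 1 can invade but species 2 cannot.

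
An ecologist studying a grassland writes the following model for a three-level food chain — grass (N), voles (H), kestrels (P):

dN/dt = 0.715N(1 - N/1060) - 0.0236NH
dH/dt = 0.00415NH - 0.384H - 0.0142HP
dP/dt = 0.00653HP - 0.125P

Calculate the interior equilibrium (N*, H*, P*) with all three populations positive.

From dP/dt = 0: 0.00653H* = 0.125, so H* = 19.1.
From dN/dt = 0: 0.715(1 - N*/1060) = 0.0236·19.1, giving N* = 1060·(1 - 0.632) = 390.
From dH/dt = 0: 0.00415·390 - 0.384 = 0.0142P*, so P* = 1.24/0.0142 = 87.

N* ≈ 390, H* ≈ 19.1, P* ≈ 87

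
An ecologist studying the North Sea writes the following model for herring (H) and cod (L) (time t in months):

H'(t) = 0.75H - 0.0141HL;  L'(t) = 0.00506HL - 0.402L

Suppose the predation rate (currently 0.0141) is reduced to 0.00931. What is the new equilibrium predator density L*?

L* ≈ 80.6

At the interior fixed point, setting dH/dt = 0 with H > 0 fixes L* = (prey growth rate)/(HL coefficient) — independent of the other coefficients.
With the change, L* = 0.75/0.00931 = 80.6; it rises from 53.2.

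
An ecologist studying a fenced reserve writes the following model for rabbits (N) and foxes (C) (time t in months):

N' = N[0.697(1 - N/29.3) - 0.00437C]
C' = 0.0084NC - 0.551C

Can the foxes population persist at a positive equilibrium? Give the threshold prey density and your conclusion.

The predator equation gives dC/dt > 0 only when N > 0.551/0.0084 = 65.6.
Without the predator, N → K = 29.3. Since 29.3 < 65.6, the predator cannot invade.

Threshold N = 65.6; K < 65.6, so no, the predator goes extinct.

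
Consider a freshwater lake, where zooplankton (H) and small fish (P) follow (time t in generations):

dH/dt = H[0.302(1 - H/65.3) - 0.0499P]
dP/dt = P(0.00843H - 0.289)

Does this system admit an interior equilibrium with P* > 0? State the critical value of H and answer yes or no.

Threshold H = 34.3; K > 34.3, so yes, the predator persists.

The predator equation gives dP/dt > 0 only when H > 0.289/0.00843 = 34.3.
Without the predator, H → K = 65.3. Since 65.3 > 34.3, the predator can invade and persist.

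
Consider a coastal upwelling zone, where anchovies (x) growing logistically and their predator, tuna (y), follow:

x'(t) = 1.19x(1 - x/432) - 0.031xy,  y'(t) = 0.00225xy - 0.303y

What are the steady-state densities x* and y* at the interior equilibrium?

From dy/dt = 0 with y > 0: 0.00225x* = 0.303, so x* = 135.
Substitute into dx/dt = 0: 1.19(1 - 135/432) = 0.031y*.
The bracket is 0.688, giving y* = 0.819/0.031 = 26.4.

x* ≈ 135, y* ≈ 26.4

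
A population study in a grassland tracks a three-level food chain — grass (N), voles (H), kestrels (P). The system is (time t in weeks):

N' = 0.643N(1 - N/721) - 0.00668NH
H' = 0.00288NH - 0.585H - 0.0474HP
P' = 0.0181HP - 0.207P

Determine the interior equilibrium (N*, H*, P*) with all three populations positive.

N* ≈ 635, H* ≈ 11.4, P* ≈ 26.3

From dP/dt = 0: 0.0181H* = 0.207, so H* = 11.4.
From dN/dt = 0: 0.643(1 - N*/721) = 0.00668·11.4, giving N* = 721·(1 - 0.119) = 635.
From dH/dt = 0: 0.00288·635 - 0.585 = 0.0474P*, so P* = 1.24/0.0474 = 26.3.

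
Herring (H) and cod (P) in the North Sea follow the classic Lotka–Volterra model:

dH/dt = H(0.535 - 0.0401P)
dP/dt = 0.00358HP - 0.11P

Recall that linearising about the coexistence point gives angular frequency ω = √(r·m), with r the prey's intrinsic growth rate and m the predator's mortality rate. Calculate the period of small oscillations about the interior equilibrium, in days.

T ≈ 25.9 days

Here r = 0.535 and m = 0.11, so r·m = 0.0589.
ω = √0.0589 = 0.243 per day, hence T = 2π/ω ≈ 25.9 days.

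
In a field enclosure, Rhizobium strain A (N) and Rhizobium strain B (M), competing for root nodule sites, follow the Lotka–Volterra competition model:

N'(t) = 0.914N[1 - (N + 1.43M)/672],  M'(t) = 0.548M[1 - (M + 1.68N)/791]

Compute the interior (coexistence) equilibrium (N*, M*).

Setting both brackets to zero gives the nullclines N + 1.43M = 672 and 1.68N + M = 791.
Substituting M = 791 - 1.68N into the first: N(1 - 1.43·1.68) = 672 - 1.43·791.
So N* = -459/-1.4 = 327, and then M* = 791 - 1.68·327 = 241.

N* ≈ 327, M* ≈ 241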